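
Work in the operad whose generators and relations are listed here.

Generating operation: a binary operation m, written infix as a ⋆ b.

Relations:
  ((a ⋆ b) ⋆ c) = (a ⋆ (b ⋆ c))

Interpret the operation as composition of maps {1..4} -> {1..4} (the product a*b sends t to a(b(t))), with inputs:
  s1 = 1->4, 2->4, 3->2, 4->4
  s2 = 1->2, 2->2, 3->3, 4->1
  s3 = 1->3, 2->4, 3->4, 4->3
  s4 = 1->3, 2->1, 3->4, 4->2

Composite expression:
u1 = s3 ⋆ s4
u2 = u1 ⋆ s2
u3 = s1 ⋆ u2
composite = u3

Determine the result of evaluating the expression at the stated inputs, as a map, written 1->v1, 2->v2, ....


(s3 ⋆ s4) = 1->4, 2->3, 3->3, 4->4
((s3 ⋆ s4) ⋆ s2) = 1->3, 2->3, 3->3, 4->4
(s1 ⋆ ((s3 ⋆ s4) ⋆ s2)) = 1->2, 2->2, 3->2, 4->4

1->2, 2->2, 3->2, 4->4


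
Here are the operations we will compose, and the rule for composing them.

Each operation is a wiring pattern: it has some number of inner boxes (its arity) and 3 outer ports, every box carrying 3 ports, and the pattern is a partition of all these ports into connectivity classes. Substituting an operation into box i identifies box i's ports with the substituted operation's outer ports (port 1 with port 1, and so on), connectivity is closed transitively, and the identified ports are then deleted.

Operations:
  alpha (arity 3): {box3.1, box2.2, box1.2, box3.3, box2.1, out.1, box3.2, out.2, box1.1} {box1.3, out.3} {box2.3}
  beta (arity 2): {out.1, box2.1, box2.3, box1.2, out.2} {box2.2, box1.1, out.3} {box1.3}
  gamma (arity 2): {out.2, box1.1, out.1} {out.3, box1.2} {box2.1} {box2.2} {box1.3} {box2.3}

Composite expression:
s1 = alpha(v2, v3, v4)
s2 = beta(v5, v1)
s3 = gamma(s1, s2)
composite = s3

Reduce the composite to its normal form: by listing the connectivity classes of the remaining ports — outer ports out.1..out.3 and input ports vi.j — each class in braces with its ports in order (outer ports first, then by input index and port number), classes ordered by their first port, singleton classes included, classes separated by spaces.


Connectivity passes through glued gamma-boundaries; trace each wire chain.
alpha over (v2, v3, v4) gives {out.1, out.2, v2.1, v2.2, v3.1, v3.2, v4.1, v4.2, v4.3} {out.3, v2.3} {v3.3}, out.j being that stage's outer ports
beta over (v5, v1) gives {out.1, out.2, v1.1, v1.3, v5.2} {out.3, v1.2, v5.1} {v5.3}, out.j being that stage's outer ports
gamma over (v2, v3, v4, v5, v1) gives {out.1, out.2, out.3, v2.1, v2.2, v3.1, v3.2, v4.1, v4.2, v4.3} {v1.1, v1.3, v5.2} {v1.2, v5.1} {v2.3} {v3.3} {v5.3}, out.j being that stage's outer ports

{out.1, out.2, out.3, v2.1, v2.2, v3.1, v3.2, v4.1, v4.2, v4.3} {v1.1, v1.3, v5.2} {v1.2, v5.1} {v2.3} {v3.3} {v5.3}


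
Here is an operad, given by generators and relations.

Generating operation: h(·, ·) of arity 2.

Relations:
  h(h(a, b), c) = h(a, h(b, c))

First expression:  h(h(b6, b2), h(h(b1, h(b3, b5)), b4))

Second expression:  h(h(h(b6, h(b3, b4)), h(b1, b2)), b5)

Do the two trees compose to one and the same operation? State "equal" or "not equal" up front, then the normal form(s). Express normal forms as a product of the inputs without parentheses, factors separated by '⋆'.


not equal; first: b6 ⋆ b2 ⋆ b1 ⋆ b3 ⋆ b5 ⋆ b4; second: b6 ⋆ b3 ⋆ b4 ⋆ b1 ⋆ b2 ⋆ b5

Normal form of the first expression: b6 ⋆ b2 ⋆ b1 ⋆ b3 ⋆ b5 ⋆ b4
Normal form of the second expression: b6 ⋆ b3 ⋆ b4 ⋆ b1 ⋆ b2 ⋆ b5
Different reductions; not equal.


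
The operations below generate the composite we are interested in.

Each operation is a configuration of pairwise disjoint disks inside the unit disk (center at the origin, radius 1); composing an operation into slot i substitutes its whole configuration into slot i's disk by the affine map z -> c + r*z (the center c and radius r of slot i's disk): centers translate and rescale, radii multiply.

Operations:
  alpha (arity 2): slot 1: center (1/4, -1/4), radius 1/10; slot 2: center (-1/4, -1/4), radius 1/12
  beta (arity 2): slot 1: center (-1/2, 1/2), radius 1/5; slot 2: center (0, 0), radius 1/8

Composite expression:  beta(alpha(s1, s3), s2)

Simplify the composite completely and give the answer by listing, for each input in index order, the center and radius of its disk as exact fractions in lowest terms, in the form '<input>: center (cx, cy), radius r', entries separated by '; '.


Nesting under beta composes maps z -> c + r*z down each s-path.
for s1, the 2-step affine chain lands on center (-9/20, 9/20), radius 1/50
for s3, the 2-step affine chain lands on center (-11/20, 9/20), radius 1/60
for s2, the 1-step affine chain lands on center (0, 0), radius 1/8

s1: center (-9/20, 9/20), radius 1/50; s2: center (0, 0), radius 1/8; s3: center (-11/20, 9/20), radius 1/60


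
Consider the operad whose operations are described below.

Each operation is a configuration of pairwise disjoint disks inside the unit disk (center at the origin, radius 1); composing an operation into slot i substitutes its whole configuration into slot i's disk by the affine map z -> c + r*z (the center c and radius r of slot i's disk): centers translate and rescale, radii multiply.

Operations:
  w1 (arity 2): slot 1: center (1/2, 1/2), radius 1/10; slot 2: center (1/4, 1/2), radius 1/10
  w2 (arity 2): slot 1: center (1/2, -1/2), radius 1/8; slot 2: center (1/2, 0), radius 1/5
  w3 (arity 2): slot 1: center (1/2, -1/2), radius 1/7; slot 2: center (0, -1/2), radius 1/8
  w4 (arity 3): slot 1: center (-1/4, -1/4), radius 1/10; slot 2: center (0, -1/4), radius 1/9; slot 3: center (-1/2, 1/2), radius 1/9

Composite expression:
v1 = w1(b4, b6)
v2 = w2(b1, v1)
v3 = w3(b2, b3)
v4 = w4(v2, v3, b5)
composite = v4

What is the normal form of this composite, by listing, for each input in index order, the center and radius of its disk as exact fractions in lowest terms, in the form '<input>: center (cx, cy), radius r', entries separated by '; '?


b1: center (-1/5, -3/10), radius 1/80; b2: center (1/18, -11/36), radius 1/63; b3: center (0, -11/36), radius 1/72; b4: center (-19/100, -6/25), radius 1/500; b5: center (-1/2, 1/2), radius 1/9; b6: center (-39/200, -6/25), radius 1/500


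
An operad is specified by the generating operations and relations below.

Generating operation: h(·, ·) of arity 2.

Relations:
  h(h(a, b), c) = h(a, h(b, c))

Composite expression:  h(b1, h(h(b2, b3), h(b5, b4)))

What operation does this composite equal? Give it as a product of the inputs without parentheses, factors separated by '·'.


The h-tree's shape is irrelevant; the b-reading-order decides.
h(b2, b3) flattens to b2 · b3
h(b5, b4) flattens to b5 · b4
h(h(b2, b3), h(b5, b4)) flattens to b2 · b3 · b5 · b4
h(b1, h(h(b2, b3), h(b5, b4))) flattens to b1 · b2 · b3 · b5 · b4

b1 · b2 · b3 · b5 · b4


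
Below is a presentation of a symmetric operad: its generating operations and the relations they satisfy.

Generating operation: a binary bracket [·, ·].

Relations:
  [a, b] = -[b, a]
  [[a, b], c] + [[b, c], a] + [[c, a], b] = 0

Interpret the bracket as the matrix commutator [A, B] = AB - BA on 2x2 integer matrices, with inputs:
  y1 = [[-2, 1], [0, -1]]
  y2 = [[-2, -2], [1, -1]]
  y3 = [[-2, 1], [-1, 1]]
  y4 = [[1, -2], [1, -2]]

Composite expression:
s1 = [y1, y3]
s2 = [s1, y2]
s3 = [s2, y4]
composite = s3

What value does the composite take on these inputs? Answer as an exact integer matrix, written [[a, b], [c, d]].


[y1, y3] = [[-1, 2], [-1, 1]]
[[y1, y3], y2] = [[0, 6], [3, 0]]
[[[y1, y3], y2], y4] = [[12, -18], [9, -12]]

[[12, -18], [9, -12]]


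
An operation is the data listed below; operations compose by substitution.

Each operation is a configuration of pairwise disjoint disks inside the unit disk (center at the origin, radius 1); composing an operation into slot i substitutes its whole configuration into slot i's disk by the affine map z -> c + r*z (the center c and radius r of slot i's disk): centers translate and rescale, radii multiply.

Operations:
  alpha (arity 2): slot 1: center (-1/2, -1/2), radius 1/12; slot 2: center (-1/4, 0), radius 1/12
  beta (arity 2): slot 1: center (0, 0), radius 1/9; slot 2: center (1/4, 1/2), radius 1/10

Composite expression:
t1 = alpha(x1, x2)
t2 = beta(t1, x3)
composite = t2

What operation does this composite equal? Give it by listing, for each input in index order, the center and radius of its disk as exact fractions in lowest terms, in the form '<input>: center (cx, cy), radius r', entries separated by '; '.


x1: center (-1/18, -1/18), radius 1/108; x2: center (-1/36, 0), radius 1/108; x3: center (1/4, 1/2), radius 1/10

Only the slot chain above each x matters under beta; compose those maps.
input x1: applying the 2 nested substitutions gives center (-1/18, -1/18), radius 1/108
input x2: applying the 2 nested substitutions gives center (-1/36, 0), radius 1/108
input x3: applying the 1 nested substitution gives center (1/4, 1/2), radius 1/10


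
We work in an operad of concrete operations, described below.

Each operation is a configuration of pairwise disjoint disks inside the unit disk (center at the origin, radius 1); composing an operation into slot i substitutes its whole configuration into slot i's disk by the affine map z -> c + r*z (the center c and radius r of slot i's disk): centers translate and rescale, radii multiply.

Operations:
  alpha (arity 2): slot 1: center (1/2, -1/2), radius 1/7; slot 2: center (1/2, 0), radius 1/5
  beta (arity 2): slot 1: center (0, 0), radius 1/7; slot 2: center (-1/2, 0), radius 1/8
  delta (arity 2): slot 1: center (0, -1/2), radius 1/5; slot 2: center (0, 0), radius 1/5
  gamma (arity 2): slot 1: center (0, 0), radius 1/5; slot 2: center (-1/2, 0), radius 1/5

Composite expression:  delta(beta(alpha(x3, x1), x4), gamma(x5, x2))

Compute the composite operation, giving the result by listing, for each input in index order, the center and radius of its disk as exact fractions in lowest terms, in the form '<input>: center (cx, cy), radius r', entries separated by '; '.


x1: center (1/70, -1/2), radius 1/175; x2: center (-1/10, 0), radius 1/25; x3: center (1/70, -18/35), radius 1/245; x4: center (-1/10, -1/2), radius 1/40; x5: center (0, 0), radius 1/25

Nesting under delta composes maps z -> c + r*z down each x-path.
x3 passes through 3 substitutions, ending at center (1/70, -18/35), radius 1/245
x1 passes through 3 substitutions, ending at center (1/70, -1/2), radius 1/175
x4 passes through 2 substitutions, ending at center (-1/10, -1/2), radius 1/40
x5 passes through 2 substitutions, ending at center (0, 0), radius 1/25
x2 passes through 2 substitutions, ending at center (-1/10, 0), radius 1/25


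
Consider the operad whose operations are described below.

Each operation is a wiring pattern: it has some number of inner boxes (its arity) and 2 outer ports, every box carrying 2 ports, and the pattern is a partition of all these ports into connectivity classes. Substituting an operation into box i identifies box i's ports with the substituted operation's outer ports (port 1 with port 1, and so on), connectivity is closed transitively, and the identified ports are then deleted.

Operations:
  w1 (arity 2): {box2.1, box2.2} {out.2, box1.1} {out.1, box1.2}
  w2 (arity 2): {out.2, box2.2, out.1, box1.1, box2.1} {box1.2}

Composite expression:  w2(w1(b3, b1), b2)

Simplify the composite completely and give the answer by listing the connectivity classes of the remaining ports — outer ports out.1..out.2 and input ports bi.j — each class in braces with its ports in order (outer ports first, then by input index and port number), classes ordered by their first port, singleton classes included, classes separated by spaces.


{out.1, out.2, b2.1, b2.2, b3.2} {b1.1, b1.2} {b3.1}


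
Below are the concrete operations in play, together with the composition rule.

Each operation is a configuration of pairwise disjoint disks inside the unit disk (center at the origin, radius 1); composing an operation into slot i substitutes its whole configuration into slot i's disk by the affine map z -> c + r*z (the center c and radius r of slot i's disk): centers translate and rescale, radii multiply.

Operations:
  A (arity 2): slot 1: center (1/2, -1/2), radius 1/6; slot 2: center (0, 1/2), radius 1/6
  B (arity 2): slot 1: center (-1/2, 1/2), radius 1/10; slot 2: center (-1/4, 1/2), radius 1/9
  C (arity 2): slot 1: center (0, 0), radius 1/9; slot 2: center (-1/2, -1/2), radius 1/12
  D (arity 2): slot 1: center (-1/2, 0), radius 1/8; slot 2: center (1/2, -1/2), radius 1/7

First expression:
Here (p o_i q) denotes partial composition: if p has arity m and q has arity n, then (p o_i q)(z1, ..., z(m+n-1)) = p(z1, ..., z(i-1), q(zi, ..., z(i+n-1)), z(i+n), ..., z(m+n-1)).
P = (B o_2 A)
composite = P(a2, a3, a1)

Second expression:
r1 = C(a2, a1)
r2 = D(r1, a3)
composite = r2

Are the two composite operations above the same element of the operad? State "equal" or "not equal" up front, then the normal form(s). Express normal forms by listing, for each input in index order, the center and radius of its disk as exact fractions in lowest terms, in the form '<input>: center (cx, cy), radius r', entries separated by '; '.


not equal; first: a1: center (-1/4, 5/9), radius 1/54; a2: center (-1/2, 1/2), radius 1/10; a3: center (-7/36, 4/9), radius 1/54; second: a1: center (-9/16, -1/16), radius 1/96; a2: center (-1/2, 0), radius 1/72; a3: center (1/2, -1/2), radius 1/7

The first expression reduces to a1: center (-1/4, 5/9), radius 1/54; a2: center (-1/2, 1/2), radius 1/10; a3: center (-7/36, 4/9), radius 1/54
The second expression reduces to a1: center (-9/16, -1/16), radius 1/96; a2: center (-1/2, 0), radius 1/72; a3: center (1/2, -1/2), radius 1/7
Distinct normal forms: not equal.


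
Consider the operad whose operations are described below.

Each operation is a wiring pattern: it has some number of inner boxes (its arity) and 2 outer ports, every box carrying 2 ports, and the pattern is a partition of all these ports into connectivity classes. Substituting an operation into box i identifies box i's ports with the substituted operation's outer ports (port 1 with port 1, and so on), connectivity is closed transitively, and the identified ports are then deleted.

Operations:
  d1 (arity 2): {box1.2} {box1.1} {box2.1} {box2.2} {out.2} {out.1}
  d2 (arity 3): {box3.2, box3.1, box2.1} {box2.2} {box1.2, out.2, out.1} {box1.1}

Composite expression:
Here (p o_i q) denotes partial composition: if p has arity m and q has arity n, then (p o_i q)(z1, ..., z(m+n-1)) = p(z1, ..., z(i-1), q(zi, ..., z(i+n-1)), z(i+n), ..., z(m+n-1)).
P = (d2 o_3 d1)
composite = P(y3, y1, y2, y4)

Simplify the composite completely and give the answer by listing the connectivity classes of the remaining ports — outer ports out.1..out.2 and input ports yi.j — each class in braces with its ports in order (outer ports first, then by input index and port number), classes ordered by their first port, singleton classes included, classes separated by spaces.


Substituting into d2 glues patterns; closure does the rest.
after d1, the pattern on (y2, y4) reads {out.1} {out.2} {y2.1} {y2.2} {y4.1} {y4.2} (out.j = its outer ports)
after d2, the pattern on (y3, y1, y2, y4) reads {out.1, out.2, y3.2} {y1.1} {y1.2} {y2.1} {y2.2} {y3.1} {y4.1} {y4.2} (out.j = its outer ports)

{out.1, out.2, y3.2} {y1.1} {y1.2} {y2.1} {y2.2} {y3.1} {y4.1} {y4.2}


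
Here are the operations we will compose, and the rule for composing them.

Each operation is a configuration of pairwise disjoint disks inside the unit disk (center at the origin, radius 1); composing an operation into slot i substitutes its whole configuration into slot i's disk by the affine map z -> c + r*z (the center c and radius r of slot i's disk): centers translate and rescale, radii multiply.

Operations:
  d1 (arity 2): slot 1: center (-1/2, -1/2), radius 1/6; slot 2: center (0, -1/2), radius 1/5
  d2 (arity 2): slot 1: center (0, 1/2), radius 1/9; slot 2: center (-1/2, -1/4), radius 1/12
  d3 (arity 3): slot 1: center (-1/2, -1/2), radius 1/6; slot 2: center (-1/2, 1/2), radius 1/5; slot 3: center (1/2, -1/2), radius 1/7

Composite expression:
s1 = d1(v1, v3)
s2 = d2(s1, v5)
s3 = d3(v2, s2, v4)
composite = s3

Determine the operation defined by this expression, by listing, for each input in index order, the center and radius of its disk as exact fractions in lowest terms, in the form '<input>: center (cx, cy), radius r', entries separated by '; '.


Affine substitution under d3: radii multiply and v-centers shift.
input v2: applying the 1 nested substitution gives center (-1/2, -1/2), radius 1/6
input v1: applying the 3 nested substitutions gives center (-23/45, 53/90), radius 1/270
input v3: applying the 3 nested substitutions gives center (-1/2, 53/90), radius 1/225
input v5: applying the 2 nested substitutions gives center (-3/5, 9/20), radius 1/60
input v4: applying the 1 nested substitution gives center (1/2, -1/2), radius 1/7

v1: center (-23/45, 53/90), radius 1/270; v2: center (-1/2, -1/2), radius 1/6; v3: center (-1/2, 53/90), radius 1/225; v4: center (1/2, -1/2), radius 1/7; v5: center (-3/5, 9/20), radius 1/60


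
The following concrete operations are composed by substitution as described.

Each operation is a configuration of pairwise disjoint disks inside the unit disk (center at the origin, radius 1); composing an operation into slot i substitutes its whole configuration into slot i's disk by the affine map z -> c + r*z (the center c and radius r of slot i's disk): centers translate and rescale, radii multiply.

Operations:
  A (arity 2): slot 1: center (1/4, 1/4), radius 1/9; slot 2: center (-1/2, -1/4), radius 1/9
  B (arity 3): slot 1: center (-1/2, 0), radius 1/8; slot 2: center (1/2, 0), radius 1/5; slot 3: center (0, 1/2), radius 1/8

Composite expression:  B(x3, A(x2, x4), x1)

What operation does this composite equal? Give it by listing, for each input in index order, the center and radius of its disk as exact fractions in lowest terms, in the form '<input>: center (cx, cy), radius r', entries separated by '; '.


x1: center (0, 1/2), radius 1/8; x2: center (11/20, 1/20), radius 1/45; x3: center (-1/2, 0), radius 1/8; x4: center (2/5, -1/20), radius 1/45

Affine substitution under B: radii multiply and x-centers shift.
x3 passes through 1 substitution, ending at center (-1/2, 0), radius 1/8
x2 passes through 2 substitutions, ending at center (11/20, 1/20), radius 1/45
x4 passes through 2 substitutions, ending at center (2/5, -1/20), radius 1/45
x1 passes through 1 substitution, ending at center (0, 1/2), radius 1/8


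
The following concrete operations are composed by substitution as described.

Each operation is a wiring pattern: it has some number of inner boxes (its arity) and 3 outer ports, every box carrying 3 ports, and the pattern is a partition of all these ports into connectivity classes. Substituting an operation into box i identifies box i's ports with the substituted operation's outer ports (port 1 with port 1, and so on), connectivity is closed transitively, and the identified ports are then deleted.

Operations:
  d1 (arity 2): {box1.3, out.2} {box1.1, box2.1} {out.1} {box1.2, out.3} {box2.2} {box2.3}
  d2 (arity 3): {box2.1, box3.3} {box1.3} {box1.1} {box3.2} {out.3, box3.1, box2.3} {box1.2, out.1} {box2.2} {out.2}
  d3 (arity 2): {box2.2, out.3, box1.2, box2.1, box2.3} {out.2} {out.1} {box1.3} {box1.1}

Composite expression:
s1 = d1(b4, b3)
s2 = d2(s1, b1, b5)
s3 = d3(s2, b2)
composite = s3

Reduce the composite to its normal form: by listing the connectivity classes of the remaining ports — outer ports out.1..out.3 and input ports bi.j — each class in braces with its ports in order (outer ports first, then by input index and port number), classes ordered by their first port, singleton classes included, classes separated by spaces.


{out.1} {out.2} {out.3, b2.1, b2.2, b2.3} {b1.1, b5.3} {b1.2} {b1.3, b5.1} {b3.1, b4.1} {b3.2} {b3.3} {b4.2} {b4.3} {b5.2}

Reachability decides: close wires over d3-identified ports.
composing d1 on (b4, b3), with out.j its own outer ports: {out.1} {out.2, b4.3} {out.3, b4.2} {b3.1, b4.1} {b3.2} {b3.3}
composing d2 on (b4, b3, b1, b5), with out.j its own outer ports: {out.1, b4.3} {out.2} {out.3, b1.3, b5.1} {b1.1, b5.3} {b1.2} {b3.1, b4.1} {b3.2} {b3.3} {b4.2} {b5.2}
composing d3 on (b4, b3, b1, b5, b2), with out.j its own outer ports: {out.1} {out.2} {out.3, b2.1, b2.2, b2.3} {b1.1, b5.3} {b1.2} {b1.3, b5.1} {b3.1, b4.1} {b3.2} {b3.3} {b4.2} {b4.3} {b5.2}


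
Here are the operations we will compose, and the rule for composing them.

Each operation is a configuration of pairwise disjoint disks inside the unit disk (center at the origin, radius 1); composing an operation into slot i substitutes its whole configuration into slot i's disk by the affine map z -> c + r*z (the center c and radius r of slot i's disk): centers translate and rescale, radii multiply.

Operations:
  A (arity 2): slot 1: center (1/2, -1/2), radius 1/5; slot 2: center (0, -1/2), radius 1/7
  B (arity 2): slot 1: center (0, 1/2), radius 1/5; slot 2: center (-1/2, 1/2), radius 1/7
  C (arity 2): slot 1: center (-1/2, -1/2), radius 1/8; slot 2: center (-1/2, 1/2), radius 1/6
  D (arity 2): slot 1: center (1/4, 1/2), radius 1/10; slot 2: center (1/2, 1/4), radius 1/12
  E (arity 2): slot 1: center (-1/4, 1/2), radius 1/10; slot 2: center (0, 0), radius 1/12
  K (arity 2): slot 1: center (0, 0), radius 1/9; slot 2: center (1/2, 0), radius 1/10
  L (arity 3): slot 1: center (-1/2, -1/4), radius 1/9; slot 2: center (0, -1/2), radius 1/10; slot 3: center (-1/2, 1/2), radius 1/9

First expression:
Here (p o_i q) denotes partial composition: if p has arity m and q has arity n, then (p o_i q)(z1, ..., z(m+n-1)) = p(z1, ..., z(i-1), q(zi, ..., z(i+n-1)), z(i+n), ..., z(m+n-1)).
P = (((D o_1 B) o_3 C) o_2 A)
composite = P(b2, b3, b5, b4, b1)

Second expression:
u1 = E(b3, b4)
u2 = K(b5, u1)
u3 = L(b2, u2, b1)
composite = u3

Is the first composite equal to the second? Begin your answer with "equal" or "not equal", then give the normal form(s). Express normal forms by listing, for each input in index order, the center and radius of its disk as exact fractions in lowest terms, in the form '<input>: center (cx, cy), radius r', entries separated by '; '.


not equal; the first gives b1: center (11/24, 7/24), radius 1/72; b2: center (1/4, 11/20), radius 1/50; b3: center (29/140, 19/35), radius 1/350; b4: center (11/24, 5/24), radius 1/96; b5: center (1/5, 19/35), radius 1/490 and the second b1: center (-1/2, 1/2), radius 1/9; b2: center (-1/2, -1/4), radius 1/9; b3: center (19/400, -99/200), radius 1/1000; b4: center (1/20, -1/2), radius 1/1200; b5: center (0, -1/2), radius 1/90

The first composite normalizes to b1: center (11/24, 7/24), radius 1/72; b2: center (1/4, 11/20), radius 1/50; b3: center (29/140, 19/35), radius 1/350; b4: center (11/24, 5/24), radius 1/96; b5: center (1/5, 19/35), radius 1/490
The second composite normalizes to b1: center (-1/2, 1/2), radius 1/9; b2: center (-1/2, -1/4), radius 1/9; b3: center (19/400, -99/200), radius 1/1000; b4: center (1/20, -1/2), radius 1/1200; b5: center (0, -1/2), radius 1/90
Distinct normal forms: not equal.


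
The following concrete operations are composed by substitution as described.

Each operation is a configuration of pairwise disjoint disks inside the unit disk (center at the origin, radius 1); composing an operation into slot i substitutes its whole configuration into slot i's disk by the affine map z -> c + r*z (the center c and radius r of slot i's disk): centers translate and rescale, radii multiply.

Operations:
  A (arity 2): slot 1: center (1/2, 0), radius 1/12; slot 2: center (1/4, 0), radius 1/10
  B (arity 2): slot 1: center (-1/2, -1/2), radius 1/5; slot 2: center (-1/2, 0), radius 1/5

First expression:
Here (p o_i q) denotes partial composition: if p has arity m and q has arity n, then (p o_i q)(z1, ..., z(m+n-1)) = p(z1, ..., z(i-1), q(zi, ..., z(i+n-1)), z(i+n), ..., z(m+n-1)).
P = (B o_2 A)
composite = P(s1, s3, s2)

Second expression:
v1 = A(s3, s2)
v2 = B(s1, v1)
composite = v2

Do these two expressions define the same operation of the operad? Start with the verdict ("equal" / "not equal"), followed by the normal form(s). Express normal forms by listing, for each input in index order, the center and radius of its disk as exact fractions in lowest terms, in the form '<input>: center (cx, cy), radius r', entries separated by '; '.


Reducing the first expression gives s1: center (-1/2, -1/2), radius 1/5; s2: center (-9/20, 0), radius 1/50; s3: center (-2/5, 0), radius 1/60
Reducing the second expression gives s1: center (-1/2, -1/2), radius 1/5; s2: center (-9/20, 0), radius 1/50; s3: center (-2/5, 0), radius 1/60
The forms coincide; equal.

equal: each reduces to s1: center (-1/2, -1/2), radius 1/5; s2: center (-9/20, 0), radius 1/50; s3: center (-2/5, 0), radius 1/60


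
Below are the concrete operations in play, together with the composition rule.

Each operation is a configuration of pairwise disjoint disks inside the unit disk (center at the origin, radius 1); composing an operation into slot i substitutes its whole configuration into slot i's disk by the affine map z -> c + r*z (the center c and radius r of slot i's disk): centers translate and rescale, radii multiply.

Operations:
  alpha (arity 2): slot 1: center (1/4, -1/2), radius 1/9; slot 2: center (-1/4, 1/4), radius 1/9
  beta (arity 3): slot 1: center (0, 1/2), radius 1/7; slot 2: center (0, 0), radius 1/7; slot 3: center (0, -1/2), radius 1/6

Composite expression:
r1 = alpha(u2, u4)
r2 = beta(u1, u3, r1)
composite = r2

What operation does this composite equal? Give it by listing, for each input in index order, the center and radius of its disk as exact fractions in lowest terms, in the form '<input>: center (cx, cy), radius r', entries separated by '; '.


Affine substitution under beta: radii multiply and u-centers shift.
u1 passes through 1 substitution, ending at center (0, 1/2), radius 1/7
u3 passes through 1 substitution, ending at center (0, 0), radius 1/7
u2 passes through 2 substitutions, ending at center (1/24, -7/12), radius 1/54
u4 passes through 2 substitutions, ending at center (-1/24, -11/24), radius 1/54

u1: center (0, 1/2), radius 1/7; u2: center (1/24, -7/12), radius 1/54; u3: center (0, 0), radius 1/7; u4: center (-1/24, -11/24), radius 1/54


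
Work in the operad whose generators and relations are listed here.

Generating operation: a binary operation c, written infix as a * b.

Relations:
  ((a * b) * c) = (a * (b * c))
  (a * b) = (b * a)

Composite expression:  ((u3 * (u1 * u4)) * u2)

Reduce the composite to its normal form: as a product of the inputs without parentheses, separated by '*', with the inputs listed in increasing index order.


u1 * u2 * u3 * u4

Both nesting and order wash out for c; what remains is which u's occur.
(u1 * u4) collapses to u1 * u4
(u3 * (u1 * u4)) collapses to u3 * u1 * u4
((u3 * (u1 * u4)) * u2) collapses to u3 * u1 * u4 * u2
the factors in increasing index order: u1 * u2 * u3 * u4


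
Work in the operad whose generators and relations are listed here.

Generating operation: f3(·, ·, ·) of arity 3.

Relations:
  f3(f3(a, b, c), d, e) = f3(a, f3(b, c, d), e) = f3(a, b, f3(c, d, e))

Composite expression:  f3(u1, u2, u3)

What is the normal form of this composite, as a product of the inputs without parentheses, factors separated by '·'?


The f3-tree's shape is irrelevant; the u-reading-order decides.
f3(u1, u2, u3) collapses to u1 · u2 · u3

u1 · u2 · u3


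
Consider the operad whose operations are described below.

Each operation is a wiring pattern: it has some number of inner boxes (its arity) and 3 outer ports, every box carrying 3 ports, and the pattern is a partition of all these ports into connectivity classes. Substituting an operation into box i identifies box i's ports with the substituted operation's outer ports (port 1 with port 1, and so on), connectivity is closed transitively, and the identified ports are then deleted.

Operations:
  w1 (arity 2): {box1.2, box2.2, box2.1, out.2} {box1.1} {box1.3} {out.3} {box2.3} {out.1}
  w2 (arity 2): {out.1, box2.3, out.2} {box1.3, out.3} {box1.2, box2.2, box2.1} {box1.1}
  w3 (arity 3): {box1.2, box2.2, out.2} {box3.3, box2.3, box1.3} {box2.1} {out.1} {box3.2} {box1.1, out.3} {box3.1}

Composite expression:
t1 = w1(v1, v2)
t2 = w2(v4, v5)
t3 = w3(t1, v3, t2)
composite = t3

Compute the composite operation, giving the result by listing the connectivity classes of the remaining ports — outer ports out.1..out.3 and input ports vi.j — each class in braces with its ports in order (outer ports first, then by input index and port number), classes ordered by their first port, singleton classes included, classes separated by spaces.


{out.1} {out.2, v1.2, v2.1, v2.2, v3.2} {out.3} {v1.1} {v1.3} {v2.3} {v3.1} {v3.3, v4.3} {v4.1} {v4.2, v5.1, v5.2} {v5.3}


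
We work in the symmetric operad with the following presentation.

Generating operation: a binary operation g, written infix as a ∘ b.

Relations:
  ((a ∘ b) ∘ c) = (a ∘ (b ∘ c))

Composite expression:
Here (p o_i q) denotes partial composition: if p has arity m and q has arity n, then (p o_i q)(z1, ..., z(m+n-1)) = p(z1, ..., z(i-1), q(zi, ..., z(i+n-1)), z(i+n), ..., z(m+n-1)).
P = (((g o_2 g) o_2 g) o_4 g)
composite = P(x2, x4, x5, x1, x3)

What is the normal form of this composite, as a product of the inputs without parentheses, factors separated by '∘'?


x2 ∘ x4 ∘ x5 ∘ x1 ∘ x3


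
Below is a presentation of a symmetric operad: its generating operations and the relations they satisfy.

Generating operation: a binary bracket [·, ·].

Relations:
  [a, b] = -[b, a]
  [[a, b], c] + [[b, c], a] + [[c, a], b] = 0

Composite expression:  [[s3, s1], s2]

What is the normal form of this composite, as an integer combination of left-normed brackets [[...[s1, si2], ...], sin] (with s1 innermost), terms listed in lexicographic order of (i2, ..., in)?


-[[s1, s3], s2]

Skip Jacobi rewriting: expand, keep s1-initial words, read off terms.
Composite bracket: [[s3, s1], s2]
Expanding via [a, b] = ab - ba: 4 signed words (2^2 = 4).
Words beginning with s1 determine it all:
  s1s3s2 (sign -1) contributes -[[s1, s3], s2]


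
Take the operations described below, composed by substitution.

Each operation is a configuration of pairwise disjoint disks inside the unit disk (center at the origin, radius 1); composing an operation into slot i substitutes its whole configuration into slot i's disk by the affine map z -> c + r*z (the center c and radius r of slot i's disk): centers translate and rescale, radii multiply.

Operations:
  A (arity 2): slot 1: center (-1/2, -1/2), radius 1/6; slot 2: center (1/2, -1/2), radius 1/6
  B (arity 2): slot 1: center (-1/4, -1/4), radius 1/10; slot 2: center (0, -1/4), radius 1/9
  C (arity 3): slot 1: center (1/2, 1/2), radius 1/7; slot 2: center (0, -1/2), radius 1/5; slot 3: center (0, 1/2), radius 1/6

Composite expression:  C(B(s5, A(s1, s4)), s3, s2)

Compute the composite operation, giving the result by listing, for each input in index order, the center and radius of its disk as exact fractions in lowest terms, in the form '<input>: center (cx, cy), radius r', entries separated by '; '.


s1: center (31/63, 115/252), radius 1/378; s2: center (0, 1/2), radius 1/6; s3: center (0, -1/2), radius 1/5; s4: center (32/63, 115/252), radius 1/378; s5: center (13/28, 13/28), radius 1/70

Only the slot chain above each s matters under C; compose those maps.
input s5: composing its 2 substitution steps yields center (13/28, 13/28), radius 1/70
input s1: composing its 3 substitution steps yields center (31/63, 115/252), radius 1/378
input s4: composing its 3 substitution steps yields center (32/63, 115/252), radius 1/378
input s3: composing its 1 substitution step yields center (0, -1/2), radius 1/5
input s2: composing its 1 substitution step yields center (0, 1/2), radius 1/6


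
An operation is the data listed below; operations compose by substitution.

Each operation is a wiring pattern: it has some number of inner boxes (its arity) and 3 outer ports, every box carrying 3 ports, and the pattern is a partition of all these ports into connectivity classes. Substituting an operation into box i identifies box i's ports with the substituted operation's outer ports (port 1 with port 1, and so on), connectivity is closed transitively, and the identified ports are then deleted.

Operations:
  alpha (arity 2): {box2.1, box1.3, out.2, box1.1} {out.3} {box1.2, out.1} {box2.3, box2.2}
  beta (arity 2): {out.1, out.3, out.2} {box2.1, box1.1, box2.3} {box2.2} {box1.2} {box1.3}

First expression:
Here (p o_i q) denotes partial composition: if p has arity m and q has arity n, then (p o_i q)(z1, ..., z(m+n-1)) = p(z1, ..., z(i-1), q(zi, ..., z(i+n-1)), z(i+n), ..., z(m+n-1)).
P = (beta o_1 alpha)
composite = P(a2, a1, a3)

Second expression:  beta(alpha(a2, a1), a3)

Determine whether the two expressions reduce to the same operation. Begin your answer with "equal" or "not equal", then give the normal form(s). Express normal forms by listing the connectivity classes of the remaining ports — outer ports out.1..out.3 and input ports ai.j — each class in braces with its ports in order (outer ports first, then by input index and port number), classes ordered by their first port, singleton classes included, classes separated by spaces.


equal; both compose to {out.1, out.2, out.3} {a1.1, a2.1, a2.3} {a1.2, a1.3} {a2.2, a3.1, a3.3} {a3.2}

Normal form of the first expression: {out.1, out.2, out.3} {a1.1, a2.1, a2.3} {a1.2, a1.3} {a2.2, a3.1, a3.3} {a3.2}
Normal form of the second expression: {out.1, out.2, out.3} {a1.1, a2.1, a2.3} {a1.2, a1.3} {a2.2, a3.1, a3.3} {a3.2}
Identical normal forms: equal.


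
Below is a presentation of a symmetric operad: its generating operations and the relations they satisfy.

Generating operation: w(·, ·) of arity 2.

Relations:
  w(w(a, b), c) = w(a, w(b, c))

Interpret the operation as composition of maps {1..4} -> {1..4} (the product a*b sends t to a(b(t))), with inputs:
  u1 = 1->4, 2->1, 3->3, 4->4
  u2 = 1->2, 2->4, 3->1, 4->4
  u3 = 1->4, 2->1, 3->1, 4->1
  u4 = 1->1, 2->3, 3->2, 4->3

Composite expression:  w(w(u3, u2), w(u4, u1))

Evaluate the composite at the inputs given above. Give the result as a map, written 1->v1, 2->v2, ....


1->4, 2->1, 3->1, 4->4


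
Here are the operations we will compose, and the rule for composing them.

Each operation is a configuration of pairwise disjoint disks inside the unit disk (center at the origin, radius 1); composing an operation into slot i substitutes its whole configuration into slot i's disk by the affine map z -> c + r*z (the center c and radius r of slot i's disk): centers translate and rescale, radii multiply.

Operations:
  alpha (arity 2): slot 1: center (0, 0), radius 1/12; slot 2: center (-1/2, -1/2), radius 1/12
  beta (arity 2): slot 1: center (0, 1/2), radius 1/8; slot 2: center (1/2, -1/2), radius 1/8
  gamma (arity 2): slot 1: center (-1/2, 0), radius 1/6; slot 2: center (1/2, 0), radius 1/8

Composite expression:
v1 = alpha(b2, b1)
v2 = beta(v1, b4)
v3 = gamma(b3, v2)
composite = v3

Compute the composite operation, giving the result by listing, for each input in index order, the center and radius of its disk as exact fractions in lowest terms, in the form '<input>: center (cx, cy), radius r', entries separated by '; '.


b1: center (63/128, 7/128), radius 1/768; b2: center (1/2, 1/16), radius 1/768; b3: center (-1/2, 0), radius 1/6; b4: center (9/16, -1/16), radius 1/64

Nesting under gamma composes maps z -> c + r*z down each b-path.
input b3: applying the 1 nested substitution gives center (-1/2, 0), radius 1/6
input b2: applying the 3 nested substitutions gives center (1/2, 1/16), radius 1/768
input b1: applying the 3 nested substitutions gives center (63/128, 7/128), radius 1/768
input b4: applying the 2 nested substitutions gives center (9/16, -1/16), radius 1/64


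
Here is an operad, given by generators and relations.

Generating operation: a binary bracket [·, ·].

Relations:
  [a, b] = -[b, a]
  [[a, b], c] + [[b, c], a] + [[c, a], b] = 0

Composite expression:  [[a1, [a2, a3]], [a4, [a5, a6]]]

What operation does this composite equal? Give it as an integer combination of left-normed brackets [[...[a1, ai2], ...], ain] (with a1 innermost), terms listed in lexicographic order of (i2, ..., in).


[[[[[a1, a2], a3], a4], a5], a6] - [[[[[a1, a2], a3], a4], a6], a5] - [[[[[a1, a2], a3], a5], a6], a4] + [[[[[a1, a2], a3], a6], a5], a4] - [[[[[a1, a3], a2], a4], a5], a6] + [[[[[a1, a3], a2], a4], a6], a5] + [[[[[a1, a3], a2], a5], a6], a4] - [[[[[a1, a3], a2], a6], a5], a4]

A multilinear Lie element is pinned by a1-initial words (a1 innermost).
Composite bracket: [[a1, [a2, a3]], [a4, [a5, a6]]]
Full expansion: 32 signed words from ab - ba (2^5 = 32).
Only words starting with a1 matter:
  word a1a2a3a4a5a6 has sign +1, contributing +[[[[[a1, a2], a3], a4], a5], a6]
  word a1a2a3a4a6a5 has sign -1, contributing -[[[[[a1, a2], a3], a4], a6], a5]
  word a1a2a3a5a6a4 has sign -1, contributing -[[[[[a1, a2], a3], a5], a6], a4]
  word a1a2a3a6a5a4 has sign +1, contributing +[[[[[a1, a2], a3], a6], a5], a4]
  word a1a3a2a4a5a6 has sign -1, contributing -[[[[[a1, a3], a2], a4], a5], a6]
  word a1a3a2a4a6a5 has sign +1, contributing +[[[[[a1, a3], a2], a4], a6], a5]
  word a1a3a2a5a6a4 has sign +1, contributing +[[[[[a1, a3], a2], a5], a6], a4]
  word a1a3a2a6a5a4 has sign -1, contributing -[[[[[a1, a3], a2], a6], a5], a4]


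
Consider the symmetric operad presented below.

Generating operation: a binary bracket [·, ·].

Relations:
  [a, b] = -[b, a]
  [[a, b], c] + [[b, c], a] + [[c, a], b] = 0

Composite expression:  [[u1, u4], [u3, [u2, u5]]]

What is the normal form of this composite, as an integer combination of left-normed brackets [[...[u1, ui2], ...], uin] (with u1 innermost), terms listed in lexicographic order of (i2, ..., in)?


-[[[[u1, u4], u2], u5], u3] + [[[[u1, u4], u3], u2], u5] - [[[[u1, u4], u3], u5], u2] + [[[[u1, u4], u5], u2], u3]

Expand each bracket as ab - ba; the u1-initial words give the coefficients.
Composite bracket: [[u1, u4], [u3, [u2, u5]]]
Expanding via [a, b] = ab - ba: 16 signed words (2^4 = 16).
Only words starting with u1 matter:
  from u1u4u2u5u3, sign -1: term -[[[[u1, u4], u2], u5], u3]
  from u1u4u3u2u5, sign +1: term +[[[[u1, u4], u3], u2], u5]
  from u1u4u3u5u2, sign -1: term -[[[[u1, u4], u3], u5], u2]
  from u1u4u5u2u3, sign +1: term +[[[[u1, u4], u5], u2], u3]


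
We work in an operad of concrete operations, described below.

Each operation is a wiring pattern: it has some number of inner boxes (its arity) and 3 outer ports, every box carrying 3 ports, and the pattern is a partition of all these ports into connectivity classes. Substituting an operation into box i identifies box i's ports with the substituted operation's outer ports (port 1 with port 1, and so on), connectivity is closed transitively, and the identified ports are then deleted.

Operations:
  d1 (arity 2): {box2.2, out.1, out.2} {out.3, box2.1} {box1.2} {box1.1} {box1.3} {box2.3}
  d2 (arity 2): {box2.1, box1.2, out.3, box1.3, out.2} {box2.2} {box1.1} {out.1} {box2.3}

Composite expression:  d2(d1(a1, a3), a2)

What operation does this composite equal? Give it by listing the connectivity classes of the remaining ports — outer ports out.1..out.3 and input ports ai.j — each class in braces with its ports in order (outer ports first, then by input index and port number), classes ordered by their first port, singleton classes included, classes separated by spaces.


{out.1} {out.2, out.3, a2.1, a3.1, a3.2} {a1.1} {a1.2} {a1.3} {a2.2} {a2.3} {a3.3}


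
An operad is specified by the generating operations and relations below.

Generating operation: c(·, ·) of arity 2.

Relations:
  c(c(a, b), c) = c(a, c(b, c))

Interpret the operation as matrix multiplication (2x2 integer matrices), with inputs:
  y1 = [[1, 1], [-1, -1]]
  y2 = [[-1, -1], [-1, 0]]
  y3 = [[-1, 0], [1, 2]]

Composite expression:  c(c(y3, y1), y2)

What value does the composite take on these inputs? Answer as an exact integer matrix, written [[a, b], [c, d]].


c(y3, y1) = [[-1, -1], [-1, -1]]
c(c(y3, y1), y2) = [[2, 1], [2, 1]]

[[2, 1], [2, 1]]


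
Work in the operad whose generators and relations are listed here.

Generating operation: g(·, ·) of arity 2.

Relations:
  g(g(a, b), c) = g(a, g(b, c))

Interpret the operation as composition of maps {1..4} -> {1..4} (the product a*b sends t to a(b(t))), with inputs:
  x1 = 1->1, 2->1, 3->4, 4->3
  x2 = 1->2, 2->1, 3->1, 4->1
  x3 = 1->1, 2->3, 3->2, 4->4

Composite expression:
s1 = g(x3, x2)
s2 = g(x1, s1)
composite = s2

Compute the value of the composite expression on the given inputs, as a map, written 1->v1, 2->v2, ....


1->4, 2->1, 3->1, 4->1

g(x3, x2) = 1->3, 2->1, 3->1, 4->1
g(x1, g(x3, x2)) = 1->4, 2->1, 3->1, 4->1
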